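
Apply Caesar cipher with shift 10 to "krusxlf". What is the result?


Caesar cipher: shift "krusxlf" by 10
  'k' (pos 10) + 10 = pos 20 = 'u'
  'r' (pos 17) + 10 = pos 1 = 'b'
  'u' (pos 20) + 10 = pos 4 = 'e'
  's' (pos 18) + 10 = pos 2 = 'c'
  'x' (pos 23) + 10 = pos 7 = 'h'
  'l' (pos 11) + 10 = pos 21 = 'v'
  'f' (pos 5) + 10 = pos 15 = 'p'
Result: ubechvp

ubechvp


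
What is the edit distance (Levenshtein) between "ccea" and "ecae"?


Computing edit distance: "ccea" -> "ecae"
DP table:
           e    c    a    e
      0    1    2    3    4
  c   1    1    1    2    3
  c   2    2    1    2    3
  e   3    2    2    2    2
  a   4    3    3    2    3
Edit distance = dp[4][4] = 3

3


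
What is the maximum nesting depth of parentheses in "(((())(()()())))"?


Input: "(((())(()()())))"
Tracking depth:
  Position 0 '(': depth becomes 1
  Position 1 '(': depth becomes 2
  Position 2 '(': depth becomes 3
  Position 3 '(': depth becomes 4
  Position 4 ')': depth becomes 3
  Position 5 ')': depth becomes 2
  Position 6 '(': depth becomes 3
  Position 7 '(': depth becomes 4
  Position 8 ')': depth becomes 3
  Position 9 '(': depth becomes 4
  Position 10 ')': depth becomes 3
  Position 11 '(': depth becomes 4
  Position 12 ')': depth becomes 3
  Position 13 ')': depth becomes 2
  Position 14 ')': depth becomes 1
  Position 15 ')': depth becomes 0
Maximum depth reached: 4

4


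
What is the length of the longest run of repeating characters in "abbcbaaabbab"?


Input: "abbcbaaabbab"
Scanning for longest run:
  Position 1 ('b'): new char, reset run to 1
  Position 2 ('b'): continues run of 'b', length=2
  Position 3 ('c'): new char, reset run to 1
  Position 4 ('b'): new char, reset run to 1
  Position 5 ('a'): new char, reset run to 1
  Position 6 ('a'): continues run of 'a', length=2
  Position 7 ('a'): continues run of 'a', length=3
  Position 8 ('b'): new char, reset run to 1
  Position 9 ('b'): continues run of 'b', length=2
  Position 10 ('a'): new char, reset run to 1
  Position 11 ('b'): new char, reset run to 1
Longest run: 'a' with length 3

3


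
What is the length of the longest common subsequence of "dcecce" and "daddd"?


LCS of "dcecce" and "daddd"
DP table:
           d    a    d    d    d
      0    0    0    0    0    0
  d   0    1    1    1    1    1
  c   0    1    1    1    1    1
  e   0    1    1    1    1    1
  c   0    1    1    1    1    1
  c   0    1    1    1    1    1
  e   0    1    1    1    1    1
LCS length = dp[6][5] = 1

1


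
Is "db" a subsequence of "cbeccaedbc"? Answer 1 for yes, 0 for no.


Check if "db" is a subsequence of "cbeccaedbc"
Greedy scan:
  Position 0 ('c'): no match needed
  Position 1 ('b'): no match needed
  Position 2 ('e'): no match needed
  Position 3 ('c'): no match needed
  Position 4 ('c'): no match needed
  Position 5 ('a'): no match needed
  Position 6 ('e'): no match needed
  Position 7 ('d'): matches sub[0] = 'd'
  Position 8 ('b'): matches sub[1] = 'b'
  Position 9 ('c'): no match needed
All 2 characters matched => is a subsequence

1


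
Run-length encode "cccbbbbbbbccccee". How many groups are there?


Input: cccbbbbbbbccccee
Scanning for consecutive runs:
  Group 1: 'c' x 3 (positions 0-2)
  Group 2: 'b' x 7 (positions 3-9)
  Group 3: 'c' x 4 (positions 10-13)
  Group 4: 'e' x 2 (positions 14-15)
Total groups: 4

4


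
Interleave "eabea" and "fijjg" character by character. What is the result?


Interleaving "eabea" and "fijjg":
  Position 0: 'e' from first, 'f' from second => "ef"
  Position 1: 'a' from first, 'i' from second => "ai"
  Position 2: 'b' from first, 'j' from second => "bj"
  Position 3: 'e' from first, 'j' from second => "ej"
  Position 4: 'a' from first, 'g' from second => "ag"
Result: efaibjejag

efaibjejag


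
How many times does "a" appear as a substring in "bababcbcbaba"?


Searching for "a" in "bababcbcbaba"
Scanning each position:
  Position 0: "b" => no
  Position 1: "a" => MATCH
  Position 2: "b" => no
  Position 3: "a" => MATCH
  Position 4: "b" => no
  Position 5: "c" => no
  Position 6: "b" => no
  Position 7: "c" => no
  Position 8: "b" => no
  Position 9: "a" => MATCH
  Position 10: "b" => no
  Position 11: "a" => MATCH
Total occurrences: 4

4


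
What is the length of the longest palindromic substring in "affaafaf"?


Input: "affaafaf"
Checking substrings for palindromes:
  [0:4] "affa" (len 4) => palindrome
  [2:6] "faaf" (len 4) => palindrome
  [4:7] "afa" (len 3) => palindrome
  [5:8] "faf" (len 3) => palindrome
  [1:3] "ff" (len 2) => palindrome
  [3:5] "aa" (len 2) => palindrome
Longest palindromic substring: "affa" with length 4

4


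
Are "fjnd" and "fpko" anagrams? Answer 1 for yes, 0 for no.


Strings: "fjnd", "fpko"
Sorted first:  dfjn
Sorted second: fkop
Differ at position 0: 'd' vs 'f' => not anagrams

0


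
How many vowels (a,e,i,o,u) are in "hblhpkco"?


Input: hblhpkco
Checking each character:
  'h' at position 0: consonant
  'b' at position 1: consonant
  'l' at position 2: consonant
  'h' at position 3: consonant
  'p' at position 4: consonant
  'k' at position 5: consonant
  'c' at position 6: consonant
  'o' at position 7: vowel (running total: 1)
Total vowels: 1

1


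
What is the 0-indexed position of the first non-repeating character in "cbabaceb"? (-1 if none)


Input: cbabaceb
Character frequencies:
  'a': 2
  'b': 3
  'c': 2
  'e': 1
Scanning left to right for freq == 1:
  Position 0 ('c'): freq=2, skip
  Position 1 ('b'): freq=3, skip
  Position 2 ('a'): freq=2, skip
  Position 3 ('b'): freq=3, skip
  Position 4 ('a'): freq=2, skip
  Position 5 ('c'): freq=2, skip
  Position 6 ('e'): unique! => answer = 6

6


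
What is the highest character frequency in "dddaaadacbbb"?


Input: dddaaadacbbb
Character counts:
  'a': 4
  'b': 3
  'c': 1
  'd': 4
Maximum frequency: 4

4


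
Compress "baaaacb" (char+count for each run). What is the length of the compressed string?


Input: baaaacb
Runs:
  'b' x 1 => "b1"
  'a' x 4 => "a4"
  'c' x 1 => "c1"
  'b' x 1 => "b1"
Compressed: "b1a4c1b1"
Compressed length: 8

8


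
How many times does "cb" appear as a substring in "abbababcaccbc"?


Searching for "cb" in "abbababcaccbc"
Scanning each position:
  Position 0: "ab" => no
  Position 1: "bb" => no
  Position 2: "ba" => no
  Position 3: "ab" => no
  Position 4: "ba" => no
  Position 5: "ab" => no
  Position 6: "bc" => no
  Position 7: "ca" => no
  Position 8: "ac" => no
  Position 9: "cc" => no
  Position 10: "cb" => MATCH
  Position 11: "bc" => no
Total occurrences: 1

1


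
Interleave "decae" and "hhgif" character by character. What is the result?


Interleaving "decae" and "hhgif":
  Position 0: 'd' from first, 'h' from second => "dh"
  Position 1: 'e' from first, 'h' from second => "eh"
  Position 2: 'c' from first, 'g' from second => "cg"
  Position 3: 'a' from first, 'i' from second => "ai"
  Position 4: 'e' from first, 'f' from second => "ef"
Result: dhehcgaief

dhehcgaief


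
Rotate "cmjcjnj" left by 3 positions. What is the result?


Input: "cmjcjnj", rotate left by 3
First 3 characters: "cmj"
Remaining characters: "cjnj"
Concatenate remaining + first: "cjnj" + "cmj" = "cjnjcmj"

cjnjcmj


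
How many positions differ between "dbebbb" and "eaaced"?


Comparing "dbebbb" and "eaaced" position by position:
  Position 0: 'd' vs 'e' => DIFFER
  Position 1: 'b' vs 'a' => DIFFER
  Position 2: 'e' vs 'a' => DIFFER
  Position 3: 'b' vs 'c' => DIFFER
  Position 4: 'b' vs 'e' => DIFFER
  Position 5: 'b' vs 'd' => DIFFER
Positions that differ: 6

6


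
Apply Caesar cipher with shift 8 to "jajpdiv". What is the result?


Caesar cipher: shift "jajpdiv" by 8
  'j' (pos 9) + 8 = pos 17 = 'r'
  'a' (pos 0) + 8 = pos 8 = 'i'
  'j' (pos 9) + 8 = pos 17 = 'r'
  'p' (pos 15) + 8 = pos 23 = 'x'
  'd' (pos 3) + 8 = pos 11 = 'l'
  'i' (pos 8) + 8 = pos 16 = 'q'
  'v' (pos 21) + 8 = pos 3 = 'd'
Result: rirxlqd

rirxlqd


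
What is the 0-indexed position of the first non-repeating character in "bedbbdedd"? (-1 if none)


Input: bedbbdedd
Character frequencies:
  'b': 3
  'd': 4
  'e': 2
Scanning left to right for freq == 1:
  Position 0 ('b'): freq=3, skip
  Position 1 ('e'): freq=2, skip
  Position 2 ('d'): freq=4, skip
  Position 3 ('b'): freq=3, skip
  Position 4 ('b'): freq=3, skip
  Position 5 ('d'): freq=4, skip
  Position 6 ('e'): freq=2, skip
  Position 7 ('d'): freq=4, skip
  Position 8 ('d'): freq=4, skip
  No unique character found => answer = -1

-1


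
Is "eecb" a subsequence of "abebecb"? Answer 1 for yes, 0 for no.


Check if "eecb" is a subsequence of "abebecb"
Greedy scan:
  Position 0 ('a'): no match needed
  Position 1 ('b'): no match needed
  Position 2 ('e'): matches sub[0] = 'e'
  Position 3 ('b'): no match needed
  Position 4 ('e'): matches sub[1] = 'e'
  Position 5 ('c'): matches sub[2] = 'c'
  Position 6 ('b'): matches sub[3] = 'b'
All 4 characters matched => is a subsequence

1


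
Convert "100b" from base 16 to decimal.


Input: "100b" in base 16
Positional expansion:
  Digit '1' (value 1) x 16^3 = 4096
  Digit '0' (value 0) x 16^2 = 0
  Digit '0' (value 0) x 16^1 = 0
  Digit 'b' (value 11) x 16^0 = 11
Sum = 4107

4107


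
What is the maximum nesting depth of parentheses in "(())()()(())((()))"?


Input: "(())()()(())((()))"
Tracking depth:
  Position 0 '(': depth becomes 1
  Position 1 '(': depth becomes 2
  Position 2 ')': depth becomes 1
  Position 3 ')': depth becomes 0
  Position 4 '(': depth becomes 1
  Position 5 ')': depth becomes 0
  Position 6 '(': depth becomes 1
  Position 7 ')': depth becomes 0
  Position 8 '(': depth becomes 1
  Position 9 '(': depth becomes 2
  Position 10 ')': depth becomes 1
  Position 11 ')': depth becomes 0
  Position 12 '(': depth becomes 1
  Position 13 '(': depth becomes 2
  Position 14 '(': depth becomes 3
  Position 15 ')': depth becomes 2
  Position 16 ')': depth becomes 1
  Position 17 ')': depth becomes 0
Maximum depth reached: 3

3


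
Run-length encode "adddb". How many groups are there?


Input: adddb
Scanning for consecutive runs:
  Group 1: 'a' x 1 (positions 0-0)
  Group 2: 'd' x 3 (positions 1-3)
  Group 3: 'b' x 1 (positions 4-4)
Total groups: 3

3


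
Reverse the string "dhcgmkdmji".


Input: dhcgmkdmji
Reading characters right to left:
  Position 9: 'i'
  Position 8: 'j'
  Position 7: 'm'
  Position 6: 'd'
  Position 5: 'k'
  Position 4: 'm'
  Position 3: 'g'
  Position 2: 'c'
  Position 1: 'h'
  Position 0: 'd'
Reversed: ijmdkmgchd

ijmdkmgchd


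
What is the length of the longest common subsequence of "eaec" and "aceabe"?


LCS of "eaec" and "aceabe"
DP table:
           a    c    e    a    b    e
      0    0    0    0    0    0    0
  e   0    0    0    1    1    1    1
  a   0    1    1    1    2    2    2
  e   0    1    1    2    2    2    3
  c   0    1    2    2    2    2    3
LCS length = dp[4][6] = 3

3


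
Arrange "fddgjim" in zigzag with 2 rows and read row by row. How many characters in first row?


Zigzag "fddgjim" into 2 rows:
Placing characters:
  'f' => row 0
  'd' => row 1
  'd' => row 0
  'g' => row 1
  'j' => row 0
  'i' => row 1
  'm' => row 0
Rows:
  Row 0: "fdjm"
  Row 1: "dgi"
First row length: 4

4


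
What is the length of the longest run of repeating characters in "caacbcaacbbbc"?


Input: "caacbcaacbbbc"
Scanning for longest run:
  Position 1 ('a'): new char, reset run to 1
  Position 2 ('a'): continues run of 'a', length=2
  Position 3 ('c'): new char, reset run to 1
  Position 4 ('b'): new char, reset run to 1
  Position 5 ('c'): new char, reset run to 1
  Position 6 ('a'): new char, reset run to 1
  Position 7 ('a'): continues run of 'a', length=2
  Position 8 ('c'): new char, reset run to 1
  Position 9 ('b'): new char, reset run to 1
  Position 10 ('b'): continues run of 'b', length=2
  Position 11 ('b'): continues run of 'b', length=3
  Position 12 ('c'): new char, reset run to 1
Longest run: 'b' with length 3

3


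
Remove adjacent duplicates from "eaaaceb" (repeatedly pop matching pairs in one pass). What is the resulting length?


Input: eaaaceb
Stack-based adjacent duplicate removal:
  Read 'e': push. Stack: e
  Read 'a': push. Stack: ea
  Read 'a': matches stack top 'a' => pop. Stack: e
  Read 'a': push. Stack: ea
  Read 'c': push. Stack: eac
  Read 'e': push. Stack: eace
  Read 'b': push. Stack: eaceb
Final stack: "eaceb" (length 5)

5


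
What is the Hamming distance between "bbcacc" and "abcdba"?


Comparing "bbcacc" and "abcdba" position by position:
  Position 0: 'b' vs 'a' => differ
  Position 1: 'b' vs 'b' => same
  Position 2: 'c' vs 'c' => same
  Position 3: 'a' vs 'd' => differ
  Position 4: 'c' vs 'b' => differ
  Position 5: 'c' vs 'a' => differ
Total differences (Hamming distance): 4

4


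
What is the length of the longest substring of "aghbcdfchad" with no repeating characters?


Input: "aghbcdfchad"
Sliding window (track last position of each char):
  Position 0 ('a'): window [0,0] length 1 -- new best
  Position 1 ('g'): window [0,1] length 2 -- new best
  Position 2 ('h'): window [0,2] length 3 -- new best
  Position 3 ('b'): window [0,3] length 4 -- new best
  Position 4 ('c'): window [0,4] length 5 -- new best
  Position 5 ('d'): window [0,5] length 6 -- new best
  Position 6 ('f'): window [0,6] length 7 -- new best
  Position 7 ('c'): repeat (last at 4), move window start to 5
  Position 7 ('c'): window [5,7] length 3
  Position 8 ('h'): window [5,8] length 4
  Position 9 ('a'): window [5,9] length 5
  Position 10 ('d'): repeat (last at 5), move window start to 6
  Position 10 ('d'): window [6,10] length 5
Longest substring with no repeats: "aghbcdf" with length 7

7


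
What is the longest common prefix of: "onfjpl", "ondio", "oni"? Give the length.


Words: onfjpl, ondio, oni
  Position 0: all 'o' => match
  Position 1: all 'n' => match
  Position 2: ('f', 'd', 'i') => mismatch, stop
LCP = "on" (length 2)

2


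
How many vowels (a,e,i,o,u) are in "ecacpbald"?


Input: ecacpbald
Checking each character:
  'e' at position 0: vowel (running total: 1)
  'c' at position 1: consonant
  'a' at position 2: vowel (running total: 2)
  'c' at position 3: consonant
  'p' at position 4: consonant
  'b' at position 5: consonant
  'a' at position 6: vowel (running total: 3)
  'l' at position 7: consonant
  'd' at position 8: consonant
Total vowels: 3

3


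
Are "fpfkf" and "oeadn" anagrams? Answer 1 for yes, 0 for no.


Strings: "fpfkf", "oeadn"
Sorted first:  fffkp
Sorted second: adeno
Differ at position 0: 'f' vs 'a' => not anagrams

0


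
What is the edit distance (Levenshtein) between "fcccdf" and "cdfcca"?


Computing edit distance: "fcccdf" -> "cdfcca"
DP table:
           c    d    f    c    c    a
      0    1    2    3    4    5    6
  f   1    1    2    2    3    4    5
  c   2    1    2    3    2    3    4
  c   3    2    2    3    3    2    3
  c   4    3    3    3    3    3    3
  d   5    4    3    4    4    4    4
  f   6    5    4    3    4    5    5
Edit distance = dp[6][6] = 5

5


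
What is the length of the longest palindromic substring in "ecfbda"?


Input: "ecfbda"
Checking substrings for palindromes:
  No multi-char palindromic substrings found
Longest palindromic substring: "e" with length 1

1


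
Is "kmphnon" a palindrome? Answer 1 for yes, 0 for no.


Input: kmphnon
Reversed: nonhpmk
  Compare pos 0 ('k') with pos 6 ('n'): MISMATCH
  Compare pos 1 ('m') with pos 5 ('o'): MISMATCH
  Compare pos 2 ('p') with pos 4 ('n'): MISMATCH
Result: not a palindrome

0


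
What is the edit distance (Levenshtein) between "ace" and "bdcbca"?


Computing edit distance: "ace" -> "bdcbca"
DP table:
           b    d    c    b    c    a
      0    1    2    3    4    5    6
  a   1    1    2    3    4    5    5
  c   2    2    2    2    3    4    5
  e   3    3    3    3    3    4    5
Edit distance = dp[3][6] = 5

5


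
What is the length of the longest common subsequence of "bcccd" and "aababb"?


LCS of "bcccd" and "aababb"
DP table:
           a    a    b    a    b    b
      0    0    0    0    0    0    0
  b   0    0    0    1    1    1    1
  c   0    0    0    1    1    1    1
  c   0    0    0    1    1    1    1
  c   0    0    0    1    1    1    1
  d   0    0    0    1    1    1    1
LCS length = dp[5][6] = 1

1


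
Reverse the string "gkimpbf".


Input: gkimpbf
Reading characters right to left:
  Position 6: 'f'
  Position 5: 'b'
  Position 4: 'p'
  Position 3: 'm'
  Position 2: 'i'
  Position 1: 'k'
  Position 0: 'g'
Reversed: fbpmikg

fbpmikg


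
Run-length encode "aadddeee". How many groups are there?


Input: aadddeee
Scanning for consecutive runs:
  Group 1: 'a' x 2 (positions 0-1)
  Group 2: 'd' x 3 (positions 2-4)
  Group 3: 'e' x 3 (positions 5-7)
Total groups: 3

3


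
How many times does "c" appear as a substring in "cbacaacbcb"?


Searching for "c" in "cbacaacbcb"
Scanning each position:
  Position 0: "c" => MATCH
  Position 1: "b" => no
  Position 2: "a" => no
  Position 3: "c" => MATCH
  Position 4: "a" => no
  Position 5: "a" => no
  Position 6: "c" => MATCH
  Position 7: "b" => no
  Position 8: "c" => MATCH
  Position 9: "b" => no
Total occurrences: 4

4


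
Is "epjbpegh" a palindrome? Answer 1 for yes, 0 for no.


Input: epjbpegh
Reversed: hgepbjpe
  Compare pos 0 ('e') with pos 7 ('h'): MISMATCH
  Compare pos 1 ('p') with pos 6 ('g'): MISMATCH
  Compare pos 2 ('j') with pos 5 ('e'): MISMATCH
  Compare pos 3 ('b') with pos 4 ('p'): MISMATCH
Result: not a palindrome

0


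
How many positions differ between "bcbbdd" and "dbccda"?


Comparing "bcbbdd" and "dbccda" position by position:
  Position 0: 'b' vs 'd' => DIFFER
  Position 1: 'c' vs 'b' => DIFFER
  Position 2: 'b' vs 'c' => DIFFER
  Position 3: 'b' vs 'c' => DIFFER
  Position 4: 'd' vs 'd' => same
  Position 5: 'd' vs 'a' => DIFFER
Positions that differ: 5

5


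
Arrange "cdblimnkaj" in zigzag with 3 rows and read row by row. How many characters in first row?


Zigzag "cdblimnkaj" into 3 rows:
Placing characters:
  'c' => row 0
  'd' => row 1
  'b' => row 2
  'l' => row 1
  'i' => row 0
  'm' => row 1
  'n' => row 2
  'k' => row 1
  'a' => row 0
  'j' => row 1
Rows:
  Row 0: "cia"
  Row 1: "dlmkj"
  Row 2: "bn"
First row length: 3

3


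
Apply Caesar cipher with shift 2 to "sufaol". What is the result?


Caesar cipher: shift "sufaol" by 2
  's' (pos 18) + 2 = pos 20 = 'u'
  'u' (pos 20) + 2 = pos 22 = 'w'
  'f' (pos 5) + 2 = pos 7 = 'h'
  'a' (pos 0) + 2 = pos 2 = 'c'
  'o' (pos 14) + 2 = pos 16 = 'q'
  'l' (pos 11) + 2 = pos 13 = 'n'
Result: uwhcqn

uwhcqn


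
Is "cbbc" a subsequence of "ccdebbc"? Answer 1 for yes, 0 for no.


Check if "cbbc" is a subsequence of "ccdebbc"
Greedy scan:
  Position 0 ('c'): matches sub[0] = 'c'
  Position 1 ('c'): no match needed
  Position 2 ('d'): no match needed
  Position 3 ('e'): no match needed
  Position 4 ('b'): matches sub[1] = 'b'
  Position 5 ('b'): matches sub[2] = 'b'
  Position 6 ('c'): matches sub[3] = 'c'
All 4 characters matched => is a subsequence

1


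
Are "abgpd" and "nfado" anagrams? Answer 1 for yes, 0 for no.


Strings: "abgpd", "nfado"
Sorted first:  abdgp
Sorted second: adfno
Differ at position 1: 'b' vs 'd' => not anagrams

0


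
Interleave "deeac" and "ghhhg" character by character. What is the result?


Interleaving "deeac" and "ghhhg":
  Position 0: 'd' from first, 'g' from second => "dg"
  Position 1: 'e' from first, 'h' from second => "eh"
  Position 2: 'e' from first, 'h' from second => "eh"
  Position 3: 'a' from first, 'h' from second => "ah"
  Position 4: 'c' from first, 'g' from second => "cg"
Result: dgehehahcg

dgehehahcg


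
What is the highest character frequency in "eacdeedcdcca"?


Input: eacdeedcdcca
Character counts:
  'a': 2
  'c': 4
  'd': 3
  'e': 3
Maximum frequency: 4

4


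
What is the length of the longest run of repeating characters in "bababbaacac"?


Input: "bababbaacac"
Scanning for longest run:
  Position 1 ('a'): new char, reset run to 1
  Position 2 ('b'): new char, reset run to 1
  Position 3 ('a'): new char, reset run to 1
  Position 4 ('b'): new char, reset run to 1
  Position 5 ('b'): continues run of 'b', length=2
  Position 6 ('a'): new char, reset run to 1
  Position 7 ('a'): continues run of 'a', length=2
  Position 8 ('c'): new char, reset run to 1
  Position 9 ('a'): new char, reset run to 1
  Position 10 ('c'): new char, reset run to 1
Longest run: 'b' with length 2

2


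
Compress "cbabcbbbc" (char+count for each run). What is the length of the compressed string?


Input: cbabcbbbc
Runs:
  'c' x 1 => "c1"
  'b' x 1 => "b1"
  'a' x 1 => "a1"
  'b' x 1 => "b1"
  'c' x 1 => "c1"
  'b' x 3 => "b3"
  'c' x 1 => "c1"
Compressed: "c1b1a1b1c1b3c1"
Compressed length: 14

14


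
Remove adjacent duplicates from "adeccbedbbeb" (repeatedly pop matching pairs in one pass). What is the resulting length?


Input: adeccbedbbeb
Stack-based adjacent duplicate removal:
  Read 'a': push. Stack: a
  Read 'd': push. Stack: ad
  Read 'e': push. Stack: ade
  Read 'c': push. Stack: adec
  Read 'c': matches stack top 'c' => pop. Stack: ade
  Read 'b': push. Stack: adeb
  Read 'e': push. Stack: adebe
  Read 'd': push. Stack: adebed
  Read 'b': push. Stack: adebedb
  Read 'b': matches stack top 'b' => pop. Stack: adebed
  Read 'e': push. Stack: adebede
  Read 'b': push. Stack: adebedeb
Final stack: "adebedeb" (length 8)

8


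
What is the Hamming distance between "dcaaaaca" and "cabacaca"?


Comparing "dcaaaaca" and "cabacaca" position by position:
  Position 0: 'd' vs 'c' => differ
  Position 1: 'c' vs 'a' => differ
  Position 2: 'a' vs 'b' => differ
  Position 3: 'a' vs 'a' => same
  Position 4: 'a' vs 'c' => differ
  Position 5: 'a' vs 'a' => same
  Position 6: 'c' vs 'c' => same
  Position 7: 'a' vs 'a' => same
Total differences (Hamming distance): 4

4


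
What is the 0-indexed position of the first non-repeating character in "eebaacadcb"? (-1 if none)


Input: eebaacadcb
Character frequencies:
  'a': 3
  'b': 2
  'c': 2
  'd': 1
  'e': 2
Scanning left to right for freq == 1:
  Position 0 ('e'): freq=2, skip
  Position 1 ('e'): freq=2, skip
  Position 2 ('b'): freq=2, skip
  Position 3 ('a'): freq=3, skip
  Position 4 ('a'): freq=3, skip
  Position 5 ('c'): freq=2, skip
  Position 6 ('a'): freq=3, skip
  Position 7 ('d'): unique! => answer = 7

7


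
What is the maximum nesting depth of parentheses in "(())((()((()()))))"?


Input: "(())((()((()()))))"
Tracking depth:
  Position 0 '(': depth becomes 1
  Position 1 '(': depth becomes 2
  Position 2 ')': depth becomes 1
  Position 3 ')': depth becomes 0
  Position 4 '(': depth becomes 1
  Position 5 '(': depth becomes 2
  Position 6 '(': depth becomes 3
  Position 7 ')': depth becomes 2
  Position 8 '(': depth becomes 3
  Position 9 '(': depth becomes 4
  Position 10 '(': depth becomes 5
  Position 11 ')': depth becomes 4
  Position 12 '(': depth becomes 5
  Position 13 ')': depth becomes 4
  Position 14 ')': depth becomes 3
  Position 15 ')': depth becomes 2
  Position 16 ')': depth becomes 1
  Position 17 ')': depth becomes 0
Maximum depth reached: 5

5


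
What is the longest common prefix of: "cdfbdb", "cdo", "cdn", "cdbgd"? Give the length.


Words: cdfbdb, cdo, cdn, cdbgd
  Position 0: all 'c' => match
  Position 1: all 'd' => match
  Position 2: ('f', 'o', 'n', 'b') => mismatch, stop
LCP = "cd" (length 2)

2


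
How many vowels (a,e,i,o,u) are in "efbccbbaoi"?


Input: efbccbbaoi
Checking each character:
  'e' at position 0: vowel (running total: 1)
  'f' at position 1: consonant
  'b' at position 2: consonant
  'c' at position 3: consonant
  'c' at position 4: consonant
  'b' at position 5: consonant
  'b' at position 6: consonant
  'a' at position 7: vowel (running total: 2)
  'o' at position 8: vowel (running total: 3)
  'i' at position 9: vowel (running total: 4)
Total vowels: 4

4


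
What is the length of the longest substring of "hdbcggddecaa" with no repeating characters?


Input: "hdbcggddecaa"
Sliding window (track last position of each char):
  Position 0 ('h'): window [0,0] length 1 -- new best
  Position 1 ('d'): window [0,1] length 2 -- new best
  Position 2 ('b'): window [0,2] length 3 -- new best
  Position 3 ('c'): window [0,3] length 4 -- new best
  Position 4 ('g'): window [0,4] length 5 -- new best
  Position 5 ('g'): repeat (last at 4), move window start to 5
  Position 5 ('g'): window [5,5] length 1
  Position 6 ('d'): window [5,6] length 2
  Position 7 ('d'): repeat (last at 6), move window start to 7
  Position 7 ('d'): window [7,7] length 1
  Position 8 ('e'): window [7,8] length 2
  Position 9 ('c'): window [7,9] length 3
  Position 10 ('a'): window [7,10] length 4
  Position 11 ('a'): repeat (last at 10), move window start to 11
  Position 11 ('a'): window [11,11] length 1
Longest substring with no repeats: "hdbcg" with length 5

5


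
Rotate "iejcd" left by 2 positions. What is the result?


Input: "iejcd", rotate left by 2
First 2 characters: "ie"
Remaining characters: "jcd"
Concatenate remaining + first: "jcd" + "ie" = "jcdie"

jcdie


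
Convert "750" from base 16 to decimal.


Input: "750" in base 16
Positional expansion:
  Digit '7' (value 7) x 16^2 = 1792
  Digit '5' (value 5) x 16^1 = 80
  Digit '0' (value 0) x 16^0 = 0
Sum = 1872

1872


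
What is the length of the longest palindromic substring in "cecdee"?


Input: "cecdee"
Checking substrings for palindromes:
  [0:3] "cec" (len 3) => palindrome
  [4:6] "ee" (len 2) => palindrome
Longest palindromic substring: "cec" with length 3

3


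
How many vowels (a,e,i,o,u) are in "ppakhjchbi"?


Input: ppakhjchbi
Checking each character:
  'p' at position 0: consonant
  'p' at position 1: consonant
  'a' at position 2: vowel (running total: 1)
  'k' at position 3: consonant
  'h' at position 4: consonant
  'j' at position 5: consonant
  'c' at position 6: consonant
  'h' at position 7: consonant
  'b' at position 8: consonant
  'i' at position 9: vowel (running total: 2)
Total vowels: 2

2


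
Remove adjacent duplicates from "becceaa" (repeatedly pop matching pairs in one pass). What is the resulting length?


Input: becceaa
Stack-based adjacent duplicate removal:
  Read 'b': push. Stack: b
  Read 'e': push. Stack: be
  Read 'c': push. Stack: bec
  Read 'c': matches stack top 'c' => pop. Stack: be
  Read 'e': matches stack top 'e' => pop. Stack: b
  Read 'a': push. Stack: ba
  Read 'a': matches stack top 'a' => pop. Stack: b
Final stack: "b" (length 1)

1


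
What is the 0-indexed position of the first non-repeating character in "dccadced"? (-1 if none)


Input: dccadced
Character frequencies:
  'a': 1
  'c': 3
  'd': 3
  'e': 1
Scanning left to right for freq == 1:
  Position 0 ('d'): freq=3, skip
  Position 1 ('c'): freq=3, skip
  Position 2 ('c'): freq=3, skip
  Position 3 ('a'): unique! => answer = 3

3


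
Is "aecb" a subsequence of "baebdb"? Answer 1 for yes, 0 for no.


Check if "aecb" is a subsequence of "baebdb"
Greedy scan:
  Position 0 ('b'): no match needed
  Position 1 ('a'): matches sub[0] = 'a'
  Position 2 ('e'): matches sub[1] = 'e'
  Position 3 ('b'): no match needed
  Position 4 ('d'): no match needed
  Position 5 ('b'): no match needed
Only matched 2/4 characters => not a subsequence

0


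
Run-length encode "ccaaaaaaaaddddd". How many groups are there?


Input: ccaaaaaaaaddddd
Scanning for consecutive runs:
  Group 1: 'c' x 2 (positions 0-1)
  Group 2: 'a' x 8 (positions 2-9)
  Group 3: 'd' x 5 (positions 10-14)
Total groups: 3

3


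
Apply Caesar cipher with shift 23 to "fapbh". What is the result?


Caesar cipher: shift "fapbh" by 23
  'f' (pos 5) + 23 = pos 2 = 'c'
  'a' (pos 0) + 23 = pos 23 = 'x'
  'p' (pos 15) + 23 = pos 12 = 'm'
  'b' (pos 1) + 23 = pos 24 = 'y'
  'h' (pos 7) + 23 = pos 4 = 'e'
Result: cxmye

cxmye


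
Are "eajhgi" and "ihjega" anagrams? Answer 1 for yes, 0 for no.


Strings: "eajhgi", "ihjega"
Sorted first:  aeghij
Sorted second: aeghij
Sorted forms match => anagrams

1


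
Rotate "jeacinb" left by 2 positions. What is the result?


Input: "jeacinb", rotate left by 2
First 2 characters: "je"
Remaining characters: "acinb"
Concatenate remaining + first: "acinb" + "je" = "acinbje"

acinbje


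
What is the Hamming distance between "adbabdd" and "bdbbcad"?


Comparing "adbabdd" and "bdbbcad" position by position:
  Position 0: 'a' vs 'b' => differ
  Position 1: 'd' vs 'd' => same
  Position 2: 'b' vs 'b' => same
  Position 3: 'a' vs 'b' => differ
  Position 4: 'b' vs 'c' => differ
  Position 5: 'd' vs 'a' => differ
  Position 6: 'd' vs 'd' => same
Total differences (Hamming distance): 4

4


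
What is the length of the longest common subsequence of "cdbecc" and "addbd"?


LCS of "cdbecc" and "addbd"
DP table:
           a    d    d    b    d
      0    0    0    0    0    0
  c   0    0    0    0    0    0
  d   0    0    1    1    1    1
  b   0    0    1    1    2    2
  e   0    0    1    1    2    2
  c   0    0    1    1    2    2
  c   0    0    1    1    2    2
LCS length = dp[6][5] = 2

2


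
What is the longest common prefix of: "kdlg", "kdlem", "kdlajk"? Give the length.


Words: kdlg, kdlem, kdlajk
  Position 0: all 'k' => match
  Position 1: all 'd' => match
  Position 2: all 'l' => match
  Position 3: ('g', 'e', 'a') => mismatch, stop
LCP = "kdl" (length 3)

3


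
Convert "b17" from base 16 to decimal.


Input: "b17" in base 16
Positional expansion:
  Digit 'b' (value 11) x 16^2 = 2816
  Digit '1' (value 1) x 16^1 = 16
  Digit '7' (value 7) x 16^0 = 7
Sum = 2839

2839


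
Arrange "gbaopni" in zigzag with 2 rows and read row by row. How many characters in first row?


Zigzag "gbaopni" into 2 rows:
Placing characters:
  'g' => row 0
  'b' => row 1
  'a' => row 0
  'o' => row 1
  'p' => row 0
  'n' => row 1
  'i' => row 0
Rows:
  Row 0: "gapi"
  Row 1: "bon"
First row length: 4

4


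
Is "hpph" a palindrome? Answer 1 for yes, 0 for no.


Input: hpph
Reversed: hpph
  Compare pos 0 ('h') with pos 3 ('h'): match
  Compare pos 1 ('p') with pos 2 ('p'): match
Result: palindrome

1


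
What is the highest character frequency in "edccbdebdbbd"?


Input: edccbdebdbbd
Character counts:
  'b': 4
  'c': 2
  'd': 4
  'e': 2
Maximum frequency: 4

4


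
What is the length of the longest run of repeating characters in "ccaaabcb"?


Input: "ccaaabcb"
Scanning for longest run:
  Position 1 ('c'): continues run of 'c', length=2
  Position 2 ('a'): new char, reset run to 1
  Position 3 ('a'): continues run of 'a', length=2
  Position 4 ('a'): continues run of 'a', length=3
  Position 5 ('b'): new char, reset run to 1
  Position 6 ('c'): new char, reset run to 1
  Position 7 ('b'): new char, reset run to 1
Longest run: 'a' with length 3

3


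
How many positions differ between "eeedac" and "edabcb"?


Comparing "eeedac" and "edabcb" position by position:
  Position 0: 'e' vs 'e' => same
  Position 1: 'e' vs 'd' => DIFFER
  Position 2: 'e' vs 'a' => DIFFER
  Position 3: 'd' vs 'b' => DIFFER
  Position 4: 'a' vs 'c' => DIFFER
  Position 5: 'c' vs 'b' => DIFFER
Positions that differ: 5

5


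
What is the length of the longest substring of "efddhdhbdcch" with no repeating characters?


Input: "efddhdhbdcch"
Sliding window (track last position of each char):
  Position 0 ('e'): window [0,0] length 1 -- new best
  Position 1 ('f'): window [0,1] length 2 -- new best
  Position 2 ('d'): window [0,2] length 3 -- new best
  Position 3 ('d'): repeat (last at 2), move window start to 3
  Position 3 ('d'): window [3,3] length 1
  Position 4 ('h'): window [3,4] length 2
  Position 5 ('d'): repeat (last at 3), move window start to 4
  Position 5 ('d'): window [4,5] length 2
  Position 6 ('h'): repeat (last at 4), move window start to 5
  Position 6 ('h'): window [5,6] length 2
  Position 7 ('b'): window [5,7] length 3
  Position 8 ('d'): repeat (last at 5), move window start to 6
  Position 8 ('d'): window [6,8] length 3
  Position 9 ('c'): window [6,9] length 4 -- new best
  Position 10 ('c'): repeat (last at 9), move window start to 10
  Position 10 ('c'): window [10,10] length 1
  Position 11 ('h'): window [10,11] length 2
Longest substring with no repeats: "hbdc" with length 4

4


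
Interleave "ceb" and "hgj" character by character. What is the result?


Interleaving "ceb" and "hgj":
  Position 0: 'c' from first, 'h' from second => "ch"
  Position 1: 'e' from first, 'g' from second => "eg"
  Position 2: 'b' from first, 'j' from second => "bj"
Result: chegbj

chegbj


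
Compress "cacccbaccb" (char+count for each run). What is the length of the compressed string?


Input: cacccbaccb
Runs:
  'c' x 1 => "c1"
  'a' x 1 => "a1"
  'c' x 3 => "c3"
  'b' x 1 => "b1"
  'a' x 1 => "a1"
  'c' x 2 => "c2"
  'b' x 1 => "b1"
Compressed: "c1a1c3b1a1c2b1"
Compressed length: 14

14


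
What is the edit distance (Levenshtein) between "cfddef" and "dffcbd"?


Computing edit distance: "cfddef" -> "dffcbd"
DP table:
           d    f    f    c    b    d
      0    1    2    3    4    5    6
  c   1    1    2    3    3    4    5
  f   2    2    1    2    3    4    5
  d   3    2    2    2    3    4    4
  d   4    3    3    3    3    4    4
  e   5    4    4    4    4    4    5
  f   6    5    4    4    5    5    5
Edit distance = dp[6][6] = 5

5


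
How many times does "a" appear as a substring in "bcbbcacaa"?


Searching for "a" in "bcbbcacaa"
Scanning each position:
  Position 0: "b" => no
  Position 1: "c" => no
  Position 2: "b" => no
  Position 3: "b" => no
  Position 4: "c" => no
  Position 5: "a" => MATCH
  Position 6: "c" => no
  Position 7: "a" => MATCH
  Position 8: "a" => MATCH
Total occurrences: 3

3


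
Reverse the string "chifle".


Input: chifle
Reading characters right to left:
  Position 5: 'e'
  Position 4: 'l'
  Position 3: 'f'
  Position 2: 'i'
  Position 1: 'h'
  Position 0: 'c'
Reversed: elfihc

elfihc


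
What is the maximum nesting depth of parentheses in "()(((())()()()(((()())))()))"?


Input: "()(((())()()()(((()())))()))"
Tracking depth:
  Position 0 '(': depth becomes 1
  Position 1 ')': depth becomes 0
  Position 2 '(': depth becomes 1
  Position 3 '(': depth becomes 2
  Position 4 '(': depth becomes 3
  Position 5 '(': depth becomes 4
  Position 6 ')': depth becomes 3
  Position 7 ')': depth becomes 2
  Position 8 '(': depth becomes 3
  Position 9 ')': depth becomes 2
  Position 10 '(': depth becomes 3
  Position 11 ')': depth becomes 2
  Position 12 '(': depth becomes 3
  Position 13 ')': depth becomes 2
  Position 14 '(': depth becomes 3
  Position 15 '(': depth becomes 4
  Position 16 '(': depth becomes 5
  Position 17 '(': depth becomes 6
  Position 18 ')': depth becomes 5
  Position 19 '(': depth becomes 6
  Position 20 ')': depth becomes 5
  Position 21 ')': depth becomes 4
  Position 22 ')': depth becomes 3
  Position 23 ')': depth becomes 2
  Position 24 '(': depth becomes 3
  Position 25 ')': depth becomes 2
  Position 26 ')': depth becomes 1
  Position 27 ')': depth becomes 0
Maximum depth reached: 6

6


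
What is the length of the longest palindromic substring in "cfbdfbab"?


Input: "cfbdfbab"
Checking substrings for palindromes:
  [5:8] "bab" (len 3) => palindrome
Longest palindromic substring: "bab" with length 3

3


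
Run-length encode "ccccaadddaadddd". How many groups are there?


Input: ccccaadddaadddd
Scanning for consecutive runs:
  Group 1: 'c' x 4 (positions 0-3)
  Group 2: 'a' x 2 (positions 4-5)
  Group 3: 'd' x 3 (positions 6-8)
  Group 4: 'a' x 2 (positions 9-10)
  Group 5: 'd' x 4 (positions 11-14)
Total groups: 5

5


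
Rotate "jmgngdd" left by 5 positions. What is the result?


Input: "jmgngdd", rotate left by 5
First 5 characters: "jmgng"
Remaining characters: "dd"
Concatenate remaining + first: "dd" + "jmgng" = "ddjmgng"

ddjmgng


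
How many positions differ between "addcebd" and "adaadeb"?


Comparing "addcebd" and "adaadeb" position by position:
  Position 0: 'a' vs 'a' => same
  Position 1: 'd' vs 'd' => same
  Position 2: 'd' vs 'a' => DIFFER
  Position 3: 'c' vs 'a' => DIFFER
  Position 4: 'e' vs 'd' => DIFFER
  Position 5: 'b' vs 'e' => DIFFER
  Position 6: 'd' vs 'b' => DIFFER
Positions that differ: 5

5


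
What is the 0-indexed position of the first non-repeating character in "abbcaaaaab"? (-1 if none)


Input: abbcaaaaab
Character frequencies:
  'a': 6
  'b': 3
  'c': 1
Scanning left to right for freq == 1:
  Position 0 ('a'): freq=6, skip
  Position 1 ('b'): freq=3, skip
  Position 2 ('b'): freq=3, skip
  Position 3 ('c'): unique! => answer = 3

3


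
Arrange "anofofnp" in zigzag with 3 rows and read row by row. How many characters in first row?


Zigzag "anofofnp" into 3 rows:
Placing characters:
  'a' => row 0
  'n' => row 1
  'o' => row 2
  'f' => row 1
  'o' => row 0
  'f' => row 1
  'n' => row 2
  'p' => row 1
Rows:
  Row 0: "ao"
  Row 1: "nffp"
  Row 2: "on"
First row length: 2

2


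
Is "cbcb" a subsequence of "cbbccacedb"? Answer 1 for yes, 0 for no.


Check if "cbcb" is a subsequence of "cbbccacedb"
Greedy scan:
  Position 0 ('c'): matches sub[0] = 'c'
  Position 1 ('b'): matches sub[1] = 'b'
  Position 2 ('b'): no match needed
  Position 3 ('c'): matches sub[2] = 'c'
  Position 4 ('c'): no match needed
  Position 5 ('a'): no match needed
  Position 6 ('c'): no match needed
  Position 7 ('e'): no match needed
  Position 8 ('d'): no match needed
  Position 9 ('b'): matches sub[3] = 'b'
All 4 characters matched => is a subsequence

1


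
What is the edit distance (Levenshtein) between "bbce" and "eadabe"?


Computing edit distance: "bbce" -> "eadabe"
DP table:
           e    a    d    a    b    e
      0    1    2    3    4    5    6
  b   1    1    2    3    4    4    5
  b   2    2    2    3    4    4    5
  c   3    3    3    3    4    5    5
  e   4    3    4    4    4    5    5
Edit distance = dp[4][6] = 5

5


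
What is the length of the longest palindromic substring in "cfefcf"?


Input: "cfefcf"
Checking substrings for palindromes:
  [0:5] "cfefc" (len 5) => palindrome
  [1:4] "fef" (len 3) => palindrome
  [3:6] "fcf" (len 3) => palindrome
Longest palindromic substring: "cfefc" with length 5

5


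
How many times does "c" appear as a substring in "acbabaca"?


Searching for "c" in "acbabaca"
Scanning each position:
  Position 0: "a" => no
  Position 1: "c" => MATCH
  Position 2: "b" => no
  Position 3: "a" => no
  Position 4: "b" => no
  Position 5: "a" => no
  Position 6: "c" => MATCH
  Position 7: "a" => no
Total occurrences: 2

2


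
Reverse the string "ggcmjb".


Input: ggcmjb
Reading characters right to left:
  Position 5: 'b'
  Position 4: 'j'
  Position 3: 'm'
  Position 2: 'c'
  Position 1: 'g'
  Position 0: 'g'
Reversed: bjmcgg

bjmcgg


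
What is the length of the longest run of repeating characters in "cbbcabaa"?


Input: "cbbcabaa"
Scanning for longest run:
  Position 1 ('b'): new char, reset run to 1
  Position 2 ('b'): continues run of 'b', length=2
  Position 3 ('c'): new char, reset run to 1
  Position 4 ('a'): new char, reset run to 1
  Position 5 ('b'): new char, reset run to 1
  Position 6 ('a'): new char, reset run to 1
  Position 7 ('a'): continues run of 'a', length=2
Longest run: 'b' with length 2

2


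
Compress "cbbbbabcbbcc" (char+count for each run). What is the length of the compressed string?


Input: cbbbbabcbbcc
Runs:
  'c' x 1 => "c1"
  'b' x 4 => "b4"
  'a' x 1 => "a1"
  'b' x 1 => "b1"
  'c' x 1 => "c1"
  'b' x 2 => "b2"
  'c' x 2 => "c2"
Compressed: "c1b4a1b1c1b2c2"
Compressed length: 14

14


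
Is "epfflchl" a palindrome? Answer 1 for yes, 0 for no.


Input: epfflchl
Reversed: lhclffpe
  Compare pos 0 ('e') with pos 7 ('l'): MISMATCH
  Compare pos 1 ('p') with pos 6 ('h'): MISMATCH
  Compare pos 2 ('f') with pos 5 ('c'): MISMATCH
  Compare pos 3 ('f') with pos 4 ('l'): MISMATCH
Result: not a palindrome

0


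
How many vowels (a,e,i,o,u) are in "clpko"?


Input: clpko
Checking each character:
  'c' at position 0: consonant
  'l' at position 1: consonant
  'p' at position 2: consonant
  'k' at position 3: consonant
  'o' at position 4: vowel (running total: 1)
Total vowels: 1

1
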